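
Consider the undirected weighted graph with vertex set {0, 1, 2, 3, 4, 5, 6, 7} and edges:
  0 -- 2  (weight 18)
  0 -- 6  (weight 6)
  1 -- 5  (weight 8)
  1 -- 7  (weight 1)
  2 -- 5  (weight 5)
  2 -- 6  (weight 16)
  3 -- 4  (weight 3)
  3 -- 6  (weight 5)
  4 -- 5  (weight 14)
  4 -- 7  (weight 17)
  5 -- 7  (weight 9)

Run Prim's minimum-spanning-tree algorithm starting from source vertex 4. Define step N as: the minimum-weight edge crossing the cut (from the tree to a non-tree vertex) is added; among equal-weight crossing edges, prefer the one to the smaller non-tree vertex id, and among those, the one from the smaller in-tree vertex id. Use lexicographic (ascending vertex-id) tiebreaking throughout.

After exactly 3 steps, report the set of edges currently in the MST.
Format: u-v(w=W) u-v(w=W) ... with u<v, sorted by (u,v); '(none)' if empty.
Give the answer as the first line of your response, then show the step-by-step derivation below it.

0-6(w=6) 3-4(w=3) 3-6(w=5)

step 1: add edge 3-4 (w=3); MST = {3-4(w=3)}
step 2: add edge 3-6 (w=5); MST = {3-4(w=3) 3-6(w=5)}
step 3: add edge 0-6 (w=6); MST = {0-6(w=6) 3-4(w=3) 3-6(w=5)}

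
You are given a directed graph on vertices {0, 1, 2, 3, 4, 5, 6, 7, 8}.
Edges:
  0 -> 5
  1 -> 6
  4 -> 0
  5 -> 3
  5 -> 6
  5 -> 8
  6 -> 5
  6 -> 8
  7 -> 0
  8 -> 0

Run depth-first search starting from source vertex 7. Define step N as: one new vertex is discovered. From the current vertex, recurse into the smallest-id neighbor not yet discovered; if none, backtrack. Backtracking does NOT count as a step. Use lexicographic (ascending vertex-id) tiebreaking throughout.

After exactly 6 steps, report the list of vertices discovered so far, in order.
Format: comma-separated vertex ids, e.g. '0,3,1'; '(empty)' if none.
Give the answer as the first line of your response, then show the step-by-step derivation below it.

7,0,5,3,6,8

step 1: discover 7; path=7; order=7
step 2: discover 0; path=7>0; order=7,0
step 3: discover 5; path=7>0>5; order=7,0,5
step 4: discover 3; path=7>0>5>3; order=7,0,5,3
step 5: discover 6; path=7>0>5>6; order=7,0,5,3,6
step 6: discover 8; path=7>0>5>6>8; order=7,0,5,3,6,8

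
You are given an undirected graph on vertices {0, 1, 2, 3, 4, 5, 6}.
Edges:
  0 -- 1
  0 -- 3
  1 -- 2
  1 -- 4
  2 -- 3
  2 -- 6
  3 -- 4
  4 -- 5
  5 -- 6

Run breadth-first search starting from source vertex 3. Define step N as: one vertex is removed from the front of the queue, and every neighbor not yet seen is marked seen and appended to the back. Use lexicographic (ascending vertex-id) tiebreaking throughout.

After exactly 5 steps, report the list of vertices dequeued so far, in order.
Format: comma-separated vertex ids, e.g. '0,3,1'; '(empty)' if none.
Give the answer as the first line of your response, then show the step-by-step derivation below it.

3,0,2,4,1

step 1: dequeue 3; queue=[0,2,4]; order=3
step 2: dequeue 0; queue=[2,4,1]; order=3,0
step 3: dequeue 2; queue=[4,1,6]; order=3,0,2
step 4: dequeue 4; queue=[1,6,5]; order=3,0,2,4
step 5: dequeue 1; queue=[6,5]; order=3,0,2,4,1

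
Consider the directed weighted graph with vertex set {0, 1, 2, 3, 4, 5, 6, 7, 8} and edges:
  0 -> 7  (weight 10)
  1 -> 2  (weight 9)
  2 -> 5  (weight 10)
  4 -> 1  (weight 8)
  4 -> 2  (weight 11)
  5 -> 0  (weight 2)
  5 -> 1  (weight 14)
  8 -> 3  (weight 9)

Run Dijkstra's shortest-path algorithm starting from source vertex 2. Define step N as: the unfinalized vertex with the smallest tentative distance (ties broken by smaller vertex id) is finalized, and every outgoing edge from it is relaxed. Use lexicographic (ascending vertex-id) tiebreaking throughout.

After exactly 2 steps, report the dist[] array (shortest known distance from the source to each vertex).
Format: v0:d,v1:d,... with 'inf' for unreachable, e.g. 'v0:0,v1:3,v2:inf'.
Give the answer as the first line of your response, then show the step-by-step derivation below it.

v0:12,v1:24,v2:0,v3:inf,v4:inf,v5:10,v6:inf,v7:inf,v8:inf

step 1: dist = v0:inf,v1:inf,v2:0,v3:inf,v4:inf,v5:10,v6:inf,v7:inf,v8:inf
step 2: dist = v0:12,v1:24,v2:0,v3:inf,v4:inf,v5:10,v6:inf,v7:inf,v8:inf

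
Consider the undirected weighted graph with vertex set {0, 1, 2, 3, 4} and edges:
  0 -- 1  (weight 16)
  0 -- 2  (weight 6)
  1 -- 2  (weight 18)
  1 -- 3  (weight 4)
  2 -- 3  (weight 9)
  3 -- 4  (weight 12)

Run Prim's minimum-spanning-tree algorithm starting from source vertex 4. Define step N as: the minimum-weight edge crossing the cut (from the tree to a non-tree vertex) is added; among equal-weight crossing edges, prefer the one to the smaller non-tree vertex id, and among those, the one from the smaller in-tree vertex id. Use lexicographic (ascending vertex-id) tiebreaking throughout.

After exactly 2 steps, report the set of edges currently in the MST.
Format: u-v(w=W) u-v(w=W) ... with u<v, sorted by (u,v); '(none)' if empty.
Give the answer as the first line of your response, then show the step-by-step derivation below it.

1-3(w=4) 3-4(w=12)

step 1: add edge 3-4 (w=12); MST = {3-4(w=12)}
step 2: add edge 1-3 (w=4); MST = {1-3(w=4) 3-4(w=12)}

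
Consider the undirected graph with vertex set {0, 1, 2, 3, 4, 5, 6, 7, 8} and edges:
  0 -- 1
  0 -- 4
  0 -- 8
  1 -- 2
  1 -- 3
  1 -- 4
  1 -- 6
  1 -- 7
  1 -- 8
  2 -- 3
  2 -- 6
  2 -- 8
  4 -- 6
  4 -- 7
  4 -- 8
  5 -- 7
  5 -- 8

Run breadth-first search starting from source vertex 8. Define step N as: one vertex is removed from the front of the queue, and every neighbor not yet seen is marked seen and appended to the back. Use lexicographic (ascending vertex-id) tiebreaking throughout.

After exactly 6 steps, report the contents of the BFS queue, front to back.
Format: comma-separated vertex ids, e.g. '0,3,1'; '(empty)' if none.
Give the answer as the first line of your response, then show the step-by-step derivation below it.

3,6,7

step 1: dequeue 8; queue=[0,1,2,4,5]; order=8
step 2: dequeue 0; queue=[1,2,4,5]; order=8,0
step 3: dequeue 1; queue=[2,4,5,3,6,7]; order=8,0,1
step 4: dequeue 2; queue=[4,5,3,6,7]; order=8,0,1,2
step 5: dequeue 4; queue=[5,3,6,7]; order=8,0,1,2,4
step 6: dequeue 5; queue=[3,6,7]; order=8,0,1,2,4,5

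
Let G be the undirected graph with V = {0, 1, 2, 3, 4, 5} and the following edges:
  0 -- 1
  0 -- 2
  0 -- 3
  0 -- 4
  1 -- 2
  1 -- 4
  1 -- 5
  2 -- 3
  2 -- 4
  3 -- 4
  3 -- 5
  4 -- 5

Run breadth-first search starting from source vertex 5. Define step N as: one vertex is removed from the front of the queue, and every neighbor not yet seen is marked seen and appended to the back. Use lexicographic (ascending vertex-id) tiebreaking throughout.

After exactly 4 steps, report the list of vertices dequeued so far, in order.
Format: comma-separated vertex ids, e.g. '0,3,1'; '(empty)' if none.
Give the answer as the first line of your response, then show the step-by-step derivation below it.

5,1,3,4

step 1: dequeue 5; queue=[1,3,4]; order=5
step 2: dequeue 1; queue=[3,4,0,2]; order=5,1
step 3: dequeue 3; queue=[4,0,2]; order=5,1,3
step 4: dequeue 4; queue=[0,2]; order=5,1,3,4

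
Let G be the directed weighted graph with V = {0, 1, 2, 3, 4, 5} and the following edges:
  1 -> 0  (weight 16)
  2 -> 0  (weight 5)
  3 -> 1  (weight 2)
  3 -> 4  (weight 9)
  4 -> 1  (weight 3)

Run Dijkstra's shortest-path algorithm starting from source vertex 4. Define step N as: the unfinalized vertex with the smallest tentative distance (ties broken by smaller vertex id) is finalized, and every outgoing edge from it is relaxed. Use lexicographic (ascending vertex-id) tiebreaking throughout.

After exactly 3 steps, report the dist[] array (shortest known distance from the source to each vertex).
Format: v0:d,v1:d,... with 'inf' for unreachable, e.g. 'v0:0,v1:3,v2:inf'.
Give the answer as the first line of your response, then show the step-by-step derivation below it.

v0:19,v1:3,v2:inf,v3:inf,v4:0,v5:inf

step 1: dist = v0:inf,v1:3,v2:inf,v3:inf,v4:0,v5:inf
step 2: dist = v0:19,v1:3,v2:inf,v3:inf,v4:0,v5:inf
step 3: dist = v0:19,v1:3,v2:inf,v3:inf,v4:0,v5:inf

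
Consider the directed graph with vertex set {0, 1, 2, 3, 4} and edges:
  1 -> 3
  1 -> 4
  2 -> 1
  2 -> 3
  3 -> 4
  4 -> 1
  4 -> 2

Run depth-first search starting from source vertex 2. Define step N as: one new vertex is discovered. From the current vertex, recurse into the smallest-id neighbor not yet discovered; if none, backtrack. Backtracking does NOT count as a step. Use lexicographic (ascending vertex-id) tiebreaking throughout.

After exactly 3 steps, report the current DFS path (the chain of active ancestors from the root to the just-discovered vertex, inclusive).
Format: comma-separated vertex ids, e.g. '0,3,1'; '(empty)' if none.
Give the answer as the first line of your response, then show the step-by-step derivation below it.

2,1,3

step 1: discover 2; path=2; order=2
step 2: discover 1; path=2>1; order=2,1
step 3: discover 3; path=2>1>3; order=2,1,3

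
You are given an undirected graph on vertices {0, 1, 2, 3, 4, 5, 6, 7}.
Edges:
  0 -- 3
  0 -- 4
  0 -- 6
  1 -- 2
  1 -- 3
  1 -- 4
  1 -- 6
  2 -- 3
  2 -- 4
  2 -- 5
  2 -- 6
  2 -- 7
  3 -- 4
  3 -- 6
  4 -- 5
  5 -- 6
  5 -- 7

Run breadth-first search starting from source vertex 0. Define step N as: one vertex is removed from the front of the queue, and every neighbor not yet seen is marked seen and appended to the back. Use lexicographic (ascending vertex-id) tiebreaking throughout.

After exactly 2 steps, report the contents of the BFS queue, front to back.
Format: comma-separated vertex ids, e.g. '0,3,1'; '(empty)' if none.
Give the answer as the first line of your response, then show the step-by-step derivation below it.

4,6,1,2

step 1: dequeue 0; queue=[3,4,6]; order=0
step 2: dequeue 3; queue=[4,6,1,2]; order=0,3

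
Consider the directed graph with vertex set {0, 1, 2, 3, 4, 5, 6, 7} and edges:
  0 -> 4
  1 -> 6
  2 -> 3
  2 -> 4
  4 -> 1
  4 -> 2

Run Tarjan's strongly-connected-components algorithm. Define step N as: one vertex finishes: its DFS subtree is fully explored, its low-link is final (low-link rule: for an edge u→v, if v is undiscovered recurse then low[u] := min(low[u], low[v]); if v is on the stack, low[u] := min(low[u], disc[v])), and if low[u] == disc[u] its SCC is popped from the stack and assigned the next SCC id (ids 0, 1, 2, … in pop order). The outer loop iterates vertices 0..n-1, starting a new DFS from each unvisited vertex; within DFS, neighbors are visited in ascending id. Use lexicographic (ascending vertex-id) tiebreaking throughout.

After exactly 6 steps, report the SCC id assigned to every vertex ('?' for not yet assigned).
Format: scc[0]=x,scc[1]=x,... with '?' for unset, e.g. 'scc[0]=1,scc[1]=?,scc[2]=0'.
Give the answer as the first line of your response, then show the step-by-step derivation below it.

scc[0]=4,scc[1]=1,scc[2]=3,scc[3]=2,scc[4]=3,scc[5]=?,scc[6]=0,scc[7]=?

step 1: low=(low[0]=0,low[1]=2,low[2]=?,low[3]=?,low[4]=1,low[5]=?,low[6]=3,low[7]=?); scc=(scc[0]=?,scc[1]=?,scc[2]=?,scc[3]=?,scc[4]=?,scc[5]=?,scc[6]=0,scc[7]=?)
step 2: low=(low[0]=0,low[1]=2,low[2]=?,low[3]=?,low[4]=1,low[5]=?,low[6]=3,low[7]=?); scc=(scc[0]=?,scc[1]=1,scc[2]=?,scc[3]=?,scc[4]=?,scc[5]=?,scc[6]=0,scc[7]=?)
step 3: low=(low[0]=0,low[1]=2,low[2]=4,low[3]=5,low[4]=1,low[5]=?,low[6]=3,low[7]=?); scc=(scc[0]=?,scc[1]=1,scc[2]=?,scc[3]=2,scc[4]=?,scc[5]=?,scc[6]=0,scc[7]=?)
step 4: low=(low[0]=0,low[1]=2,low[2]=1,low[3]=5,low[4]=1,low[5]=?,low[6]=3,low[7]=?); scc=(scc[0]=?,scc[1]=1,scc[2]=?,scc[3]=2,scc[4]=?,scc[5]=?,scc[6]=0,scc[7]=?)
step 5: low=(low[0]=0,low[1]=2,low[2]=1,low[3]=5,low[4]=1,low[5]=?,low[6]=3,low[7]=?); scc=(scc[0]=?,scc[1]=1,scc[2]=3,scc[3]=2,scc[4]=3,scc[5]=?,scc[6]=0,scc[7]=?)
step 6: low=(low[0]=0,low[1]=2,low[2]=1,low[3]=5,low[4]=1,low[5]=?,low[6]=3,low[7]=?); scc=(scc[0]=4,scc[1]=1,scc[2]=3,scc[3]=2,scc[4]=3,scc[5]=?,scc[6]=0,scc[7]=?)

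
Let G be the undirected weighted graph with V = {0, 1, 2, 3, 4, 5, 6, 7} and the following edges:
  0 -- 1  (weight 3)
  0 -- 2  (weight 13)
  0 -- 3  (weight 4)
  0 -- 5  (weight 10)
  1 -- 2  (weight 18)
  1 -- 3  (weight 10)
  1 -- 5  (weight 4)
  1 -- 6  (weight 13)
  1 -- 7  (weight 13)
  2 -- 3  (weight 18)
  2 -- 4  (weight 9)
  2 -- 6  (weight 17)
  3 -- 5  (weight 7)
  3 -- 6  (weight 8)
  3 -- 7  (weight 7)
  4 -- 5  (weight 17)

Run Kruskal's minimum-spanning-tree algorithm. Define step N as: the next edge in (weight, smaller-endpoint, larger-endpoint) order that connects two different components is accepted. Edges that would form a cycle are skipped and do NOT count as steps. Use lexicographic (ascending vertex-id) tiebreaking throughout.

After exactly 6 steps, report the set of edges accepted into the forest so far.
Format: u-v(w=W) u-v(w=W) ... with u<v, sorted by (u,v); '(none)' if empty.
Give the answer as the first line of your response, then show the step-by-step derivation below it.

0-1(w=3) 0-3(w=4) 1-5(w=4) 2-4(w=9) 3-6(w=8) 3-7(w=7)

step 1: add edge 0-1 (w=3); MST = {0-1(w=3)}
step 2: add edge 0-3 (w=4); MST = {0-1(w=3) 0-3(w=4)}
step 3: add edge 1-5 (w=4); MST = {0-1(w=3) 0-3(w=4) 1-5(w=4)}
step 4: add edge 3-7 (w=7); MST = {0-1(w=3) 0-3(w=4) 1-5(w=4) 3-7(w=7)}
step 5: add edge 3-6 (w=8); MST = {0-1(w=3) 0-3(w=4) 1-5(w=4) 3-6(w=8) 3-7(w=7)}
step 6: add edge 2-4 (w=9); MST = {0-1(w=3) 0-3(w=4) 1-5(w=4) 2-4(w=9) 3-6(w=8) 3-7(w=7)}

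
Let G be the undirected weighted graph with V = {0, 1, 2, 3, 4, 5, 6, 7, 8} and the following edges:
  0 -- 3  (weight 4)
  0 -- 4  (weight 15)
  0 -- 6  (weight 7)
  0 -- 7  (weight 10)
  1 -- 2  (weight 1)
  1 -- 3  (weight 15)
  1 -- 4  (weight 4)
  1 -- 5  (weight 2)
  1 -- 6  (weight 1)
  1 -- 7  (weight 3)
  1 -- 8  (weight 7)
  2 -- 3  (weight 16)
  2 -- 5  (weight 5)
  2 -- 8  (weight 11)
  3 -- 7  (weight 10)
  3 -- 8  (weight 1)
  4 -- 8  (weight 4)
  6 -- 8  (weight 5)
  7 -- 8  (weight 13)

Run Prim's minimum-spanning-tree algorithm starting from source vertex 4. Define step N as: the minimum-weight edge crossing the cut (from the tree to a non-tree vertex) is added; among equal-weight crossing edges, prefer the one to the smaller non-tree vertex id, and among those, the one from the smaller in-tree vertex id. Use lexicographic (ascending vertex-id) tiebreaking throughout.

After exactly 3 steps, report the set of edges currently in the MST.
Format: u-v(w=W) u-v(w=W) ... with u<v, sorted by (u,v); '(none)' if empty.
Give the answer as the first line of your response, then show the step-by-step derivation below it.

1-2(w=1) 1-4(w=4) 1-6(w=1)

step 1: add edge 1-4 (w=4); MST = {1-4(w=4)}
step 2: add edge 1-2 (w=1); MST = {1-2(w=1) 1-4(w=4)}
step 3: add edge 1-6 (w=1); MST = {1-2(w=1) 1-4(w=4) 1-6(w=1)}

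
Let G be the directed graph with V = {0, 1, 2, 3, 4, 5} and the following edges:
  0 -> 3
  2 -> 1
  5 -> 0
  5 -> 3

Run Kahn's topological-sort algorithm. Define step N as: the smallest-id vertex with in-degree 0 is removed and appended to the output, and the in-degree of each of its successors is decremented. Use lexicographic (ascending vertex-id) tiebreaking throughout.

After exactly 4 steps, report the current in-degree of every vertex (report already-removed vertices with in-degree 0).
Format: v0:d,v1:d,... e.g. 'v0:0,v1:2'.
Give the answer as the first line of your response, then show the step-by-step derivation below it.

v0:0,v1:0,v2:0,v3:1,v4:0,v5:0

step 1: output 2; order=[2]; indeg=(1,0,0,2,0,0)
step 2: output 1; order=[2,1]; indeg=(1,0,0,2,0,0)
step 3: output 4; order=[2,1,4]; indeg=(1,0,0,2,0,0)
step 4: output 5; order=[2,1,4,5]; indeg=(0,0,0,1,0,0)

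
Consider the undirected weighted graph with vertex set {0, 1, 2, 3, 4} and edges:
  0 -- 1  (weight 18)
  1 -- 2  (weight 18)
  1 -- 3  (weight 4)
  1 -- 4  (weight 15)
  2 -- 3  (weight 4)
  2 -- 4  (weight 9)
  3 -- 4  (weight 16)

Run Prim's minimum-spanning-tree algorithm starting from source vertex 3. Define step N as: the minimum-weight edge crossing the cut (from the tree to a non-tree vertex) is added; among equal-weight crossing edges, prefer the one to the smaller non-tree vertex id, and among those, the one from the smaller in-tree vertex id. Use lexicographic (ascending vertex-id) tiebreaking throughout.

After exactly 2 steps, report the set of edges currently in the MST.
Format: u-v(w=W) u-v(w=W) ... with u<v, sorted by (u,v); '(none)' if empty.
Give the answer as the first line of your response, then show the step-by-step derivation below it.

1-3(w=4) 2-3(w=4)

step 1: add edge 1-3 (w=4); MST = {1-3(w=4)}
step 2: add edge 2-3 (w=4); MST = {1-3(w=4) 2-3(w=4)}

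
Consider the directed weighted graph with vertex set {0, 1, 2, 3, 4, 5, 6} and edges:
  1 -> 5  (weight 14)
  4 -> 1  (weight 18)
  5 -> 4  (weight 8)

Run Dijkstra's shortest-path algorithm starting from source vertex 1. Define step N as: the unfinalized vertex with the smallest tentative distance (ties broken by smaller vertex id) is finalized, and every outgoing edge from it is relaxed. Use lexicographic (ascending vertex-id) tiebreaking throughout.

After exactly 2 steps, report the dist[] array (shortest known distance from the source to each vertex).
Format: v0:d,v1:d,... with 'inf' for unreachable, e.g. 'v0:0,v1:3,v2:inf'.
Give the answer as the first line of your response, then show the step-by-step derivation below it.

v0:inf,v1:0,v2:inf,v3:inf,v4:22,v5:14,v6:inf

step 1: dist = v0:inf,v1:0,v2:inf,v3:inf,v4:inf,v5:14,v6:inf
step 2: dist = v0:inf,v1:0,v2:inf,v3:inf,v4:22,v5:14,v6:inf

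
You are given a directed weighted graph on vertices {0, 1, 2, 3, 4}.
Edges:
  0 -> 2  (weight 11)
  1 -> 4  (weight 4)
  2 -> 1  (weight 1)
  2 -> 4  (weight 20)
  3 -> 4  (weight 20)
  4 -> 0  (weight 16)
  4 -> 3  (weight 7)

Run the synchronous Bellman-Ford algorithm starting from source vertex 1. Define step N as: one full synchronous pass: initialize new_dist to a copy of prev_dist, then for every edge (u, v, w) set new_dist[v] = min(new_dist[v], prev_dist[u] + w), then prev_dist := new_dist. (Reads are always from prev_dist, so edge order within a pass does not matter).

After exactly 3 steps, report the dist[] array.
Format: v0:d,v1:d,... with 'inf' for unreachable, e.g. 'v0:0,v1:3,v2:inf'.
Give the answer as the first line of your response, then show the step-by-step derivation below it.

v0:20,v1:0,v2:31,v3:11,v4:4

step 1: dist = v0:inf,v1:0,v2:inf,v3:inf,v4:4
step 2: dist = v0:20,v1:0,v2:inf,v3:11,v4:4
step 3: dist = v0:20,v1:0,v2:31,v3:11,v4:4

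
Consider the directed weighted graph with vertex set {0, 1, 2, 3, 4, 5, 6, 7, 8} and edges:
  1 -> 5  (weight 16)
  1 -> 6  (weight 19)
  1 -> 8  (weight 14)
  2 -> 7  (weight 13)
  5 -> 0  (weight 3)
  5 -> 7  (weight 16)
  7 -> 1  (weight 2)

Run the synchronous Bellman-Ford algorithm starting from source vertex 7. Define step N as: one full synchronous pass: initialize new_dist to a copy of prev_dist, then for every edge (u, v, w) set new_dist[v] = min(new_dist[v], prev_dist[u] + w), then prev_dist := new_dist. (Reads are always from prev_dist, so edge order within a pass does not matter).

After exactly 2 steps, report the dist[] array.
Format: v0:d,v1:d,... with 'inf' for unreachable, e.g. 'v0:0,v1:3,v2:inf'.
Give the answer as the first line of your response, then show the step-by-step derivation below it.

v0:inf,v1:2,v2:inf,v3:inf,v4:inf,v5:18,v6:21,v7:0,v8:16

step 1: dist = v0:inf,v1:2,v2:inf,v3:inf,v4:inf,v5:inf,v6:inf,v7:0,v8:inf
step 2: dist = v0:inf,v1:2,v2:inf,v3:inf,v4:inf,v5:18,v6:21,v7:0,v8:16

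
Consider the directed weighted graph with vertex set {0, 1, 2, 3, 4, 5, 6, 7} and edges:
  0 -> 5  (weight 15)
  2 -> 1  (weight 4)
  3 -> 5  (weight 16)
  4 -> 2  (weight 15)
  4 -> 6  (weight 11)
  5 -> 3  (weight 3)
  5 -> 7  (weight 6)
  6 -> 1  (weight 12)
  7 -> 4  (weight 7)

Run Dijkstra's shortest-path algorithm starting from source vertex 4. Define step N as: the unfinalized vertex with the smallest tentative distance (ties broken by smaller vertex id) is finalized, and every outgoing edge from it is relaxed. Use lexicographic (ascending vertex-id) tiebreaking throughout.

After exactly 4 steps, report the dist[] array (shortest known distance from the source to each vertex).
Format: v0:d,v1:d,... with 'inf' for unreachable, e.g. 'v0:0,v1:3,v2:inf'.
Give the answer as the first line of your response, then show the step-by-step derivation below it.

v0:inf,v1:19,v2:15,v3:inf,v4:0,v5:inf,v6:11,v7:inf

step 1: dist = v0:inf,v1:inf,v2:15,v3:inf,v4:0,v5:inf,v6:11,v7:inf
step 2: dist = v0:inf,v1:23,v2:15,v3:inf,v4:0,v5:inf,v6:11,v7:inf
step 3: dist = v0:inf,v1:19,v2:15,v3:inf,v4:0,v5:inf,v6:11,v7:inf
step 4: dist = v0:inf,v1:19,v2:15,v3:inf,v4:0,v5:inf,v6:11,v7:inf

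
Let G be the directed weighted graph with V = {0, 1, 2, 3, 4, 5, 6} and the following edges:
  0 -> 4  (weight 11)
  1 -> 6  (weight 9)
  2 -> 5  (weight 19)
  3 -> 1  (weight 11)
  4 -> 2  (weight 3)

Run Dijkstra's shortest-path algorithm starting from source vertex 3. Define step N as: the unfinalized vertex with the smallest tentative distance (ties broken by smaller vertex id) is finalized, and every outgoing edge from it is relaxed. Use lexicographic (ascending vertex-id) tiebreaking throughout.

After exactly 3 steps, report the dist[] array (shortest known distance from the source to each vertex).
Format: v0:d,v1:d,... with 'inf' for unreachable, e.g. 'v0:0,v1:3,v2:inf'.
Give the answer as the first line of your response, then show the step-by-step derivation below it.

v0:inf,v1:11,v2:inf,v3:0,v4:inf,v5:inf,v6:20

step 1: dist = v0:inf,v1:11,v2:inf,v3:0,v4:inf,v5:inf,v6:inf
step 2: dist = v0:inf,v1:11,v2:inf,v3:0,v4:inf,v5:inf,v6:20
step 3: dist = v0:inf,v1:11,v2:inf,v3:0,v4:inf,v5:inf,v6:20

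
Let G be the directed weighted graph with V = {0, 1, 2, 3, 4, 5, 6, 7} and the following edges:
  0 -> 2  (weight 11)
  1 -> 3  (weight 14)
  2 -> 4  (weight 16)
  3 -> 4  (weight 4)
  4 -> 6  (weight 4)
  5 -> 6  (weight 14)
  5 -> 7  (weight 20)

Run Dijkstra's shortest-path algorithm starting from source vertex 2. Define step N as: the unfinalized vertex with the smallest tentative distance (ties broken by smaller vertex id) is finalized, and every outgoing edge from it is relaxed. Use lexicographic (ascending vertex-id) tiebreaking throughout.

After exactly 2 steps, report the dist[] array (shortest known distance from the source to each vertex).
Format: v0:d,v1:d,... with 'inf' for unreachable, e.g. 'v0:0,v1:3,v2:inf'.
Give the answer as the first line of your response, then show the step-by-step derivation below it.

v0:inf,v1:inf,v2:0,v3:inf,v4:16,v5:inf,v6:20,v7:inf

step 1: dist = v0:inf,v1:inf,v2:0,v3:inf,v4:16,v5:inf,v6:inf,v7:inf
step 2: dist = v0:inf,v1:inf,v2:0,v3:inf,v4:16,v5:inf,v6:20,v7:inf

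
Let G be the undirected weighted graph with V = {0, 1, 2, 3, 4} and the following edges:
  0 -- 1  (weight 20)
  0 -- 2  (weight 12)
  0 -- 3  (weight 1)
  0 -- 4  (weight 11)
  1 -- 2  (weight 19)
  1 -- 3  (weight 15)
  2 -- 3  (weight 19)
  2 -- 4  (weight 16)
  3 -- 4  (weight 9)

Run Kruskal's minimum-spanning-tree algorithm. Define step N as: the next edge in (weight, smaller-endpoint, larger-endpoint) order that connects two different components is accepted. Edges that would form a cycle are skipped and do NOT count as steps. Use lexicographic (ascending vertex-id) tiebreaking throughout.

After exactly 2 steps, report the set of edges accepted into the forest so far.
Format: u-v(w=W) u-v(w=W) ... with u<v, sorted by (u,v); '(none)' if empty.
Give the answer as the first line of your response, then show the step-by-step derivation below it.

0-3(w=1) 3-4(w=9)

step 1: add edge 0-3 (w=1); MST = {0-3(w=1)}
step 2: add edge 3-4 (w=9); MST = {0-3(w=1) 3-4(w=9)}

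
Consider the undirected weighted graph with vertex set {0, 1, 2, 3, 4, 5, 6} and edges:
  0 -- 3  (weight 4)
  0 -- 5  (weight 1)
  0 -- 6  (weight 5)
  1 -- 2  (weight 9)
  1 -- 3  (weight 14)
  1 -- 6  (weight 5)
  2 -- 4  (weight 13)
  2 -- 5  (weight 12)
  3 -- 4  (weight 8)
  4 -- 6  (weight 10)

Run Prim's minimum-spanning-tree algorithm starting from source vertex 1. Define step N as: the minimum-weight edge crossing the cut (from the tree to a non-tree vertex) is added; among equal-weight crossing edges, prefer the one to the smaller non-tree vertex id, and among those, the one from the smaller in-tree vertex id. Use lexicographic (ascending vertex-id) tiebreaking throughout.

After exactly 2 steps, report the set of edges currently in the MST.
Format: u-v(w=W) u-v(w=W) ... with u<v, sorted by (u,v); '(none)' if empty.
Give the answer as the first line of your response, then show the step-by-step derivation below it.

0-6(w=5) 1-6(w=5)

step 1: add edge 1-6 (w=5); MST = {1-6(w=5)}
step 2: add edge 0-6 (w=5); MST = {0-6(w=5) 1-6(w=5)}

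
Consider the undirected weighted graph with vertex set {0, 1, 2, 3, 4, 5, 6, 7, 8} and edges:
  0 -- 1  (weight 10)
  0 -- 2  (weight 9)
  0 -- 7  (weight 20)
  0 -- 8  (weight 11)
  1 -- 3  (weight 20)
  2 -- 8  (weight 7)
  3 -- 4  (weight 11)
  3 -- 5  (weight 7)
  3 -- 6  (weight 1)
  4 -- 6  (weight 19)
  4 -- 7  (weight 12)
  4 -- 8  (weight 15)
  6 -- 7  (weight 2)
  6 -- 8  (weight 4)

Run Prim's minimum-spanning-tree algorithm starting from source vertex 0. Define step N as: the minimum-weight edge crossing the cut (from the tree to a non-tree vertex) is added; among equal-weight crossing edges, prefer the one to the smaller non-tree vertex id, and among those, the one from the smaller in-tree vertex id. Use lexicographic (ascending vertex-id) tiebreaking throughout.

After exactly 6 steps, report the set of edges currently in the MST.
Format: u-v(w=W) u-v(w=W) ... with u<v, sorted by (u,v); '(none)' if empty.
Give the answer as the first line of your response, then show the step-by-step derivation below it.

0-2(w=9) 2-8(w=7) 3-5(w=7) 3-6(w=1) 6-7(w=2) 6-8(w=4)

step 1: add edge 0-2 (w=9); MST = {0-2(w=9)}
step 2: add edge 2-8 (w=7); MST = {0-2(w=9) 2-8(w=7)}
step 3: add edge 6-8 (w=4); MST = {0-2(w=9) 2-8(w=7) 6-8(w=4)}
step 4: add edge 3-6 (w=1); MST = {0-2(w=9) 2-8(w=7) 3-6(w=1) 6-8(w=4)}
step 5: add edge 6-7 (w=2); MST = {0-2(w=9) 2-8(w=7) 3-6(w=1) 6-7(w=2) 6-8(w=4)}
step 6: add edge 3-5 (w=7); MST = {0-2(w=9) 2-8(w=7) 3-5(w=7) 3-6(w=1) 6-7(w=2) 6-8(w=4)}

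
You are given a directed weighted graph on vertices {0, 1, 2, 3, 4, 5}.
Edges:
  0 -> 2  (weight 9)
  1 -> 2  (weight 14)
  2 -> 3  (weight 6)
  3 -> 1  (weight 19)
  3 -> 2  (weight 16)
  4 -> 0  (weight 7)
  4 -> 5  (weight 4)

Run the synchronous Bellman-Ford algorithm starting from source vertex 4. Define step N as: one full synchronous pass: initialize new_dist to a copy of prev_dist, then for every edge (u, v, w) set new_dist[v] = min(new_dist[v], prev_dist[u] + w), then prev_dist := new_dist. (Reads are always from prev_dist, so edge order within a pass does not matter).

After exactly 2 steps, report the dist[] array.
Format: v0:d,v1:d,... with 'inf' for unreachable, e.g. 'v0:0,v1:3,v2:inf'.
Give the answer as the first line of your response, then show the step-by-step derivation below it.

v0:7,v1:inf,v2:16,v3:inf,v4:0,v5:4

step 1: dist = v0:7,v1:inf,v2:inf,v3:inf,v4:0,v5:4
step 2: dist = v0:7,v1:inf,v2:16,v3:inf,v4:0,v5:4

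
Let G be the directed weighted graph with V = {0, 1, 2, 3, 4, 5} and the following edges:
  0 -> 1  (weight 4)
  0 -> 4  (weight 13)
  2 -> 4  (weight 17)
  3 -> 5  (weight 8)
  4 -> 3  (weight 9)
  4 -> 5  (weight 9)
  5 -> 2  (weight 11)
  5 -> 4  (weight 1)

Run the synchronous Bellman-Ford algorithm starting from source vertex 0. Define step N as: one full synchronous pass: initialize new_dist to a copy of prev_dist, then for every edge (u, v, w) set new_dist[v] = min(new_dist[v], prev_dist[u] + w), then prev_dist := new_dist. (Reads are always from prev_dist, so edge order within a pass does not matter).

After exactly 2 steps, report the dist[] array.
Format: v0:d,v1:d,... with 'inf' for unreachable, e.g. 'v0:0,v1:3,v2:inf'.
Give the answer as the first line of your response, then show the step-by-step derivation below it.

v0:0,v1:4,v2:inf,v3:22,v4:13,v5:22

step 1: dist = v0:0,v1:4,v2:inf,v3:inf,v4:13,v5:inf
step 2: dist = v0:0,v1:4,v2:inf,v3:22,v4:13,v5:22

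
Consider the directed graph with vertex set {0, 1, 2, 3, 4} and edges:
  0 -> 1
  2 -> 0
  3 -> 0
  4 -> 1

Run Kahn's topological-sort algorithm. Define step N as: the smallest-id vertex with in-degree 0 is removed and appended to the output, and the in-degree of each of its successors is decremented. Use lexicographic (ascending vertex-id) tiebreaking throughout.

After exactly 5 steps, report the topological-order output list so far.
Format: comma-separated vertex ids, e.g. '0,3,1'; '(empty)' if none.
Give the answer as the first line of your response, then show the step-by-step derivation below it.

2,3,0,4,1

step 1: output 2; order=[2]; indeg=(1,2,0,0,0)
step 2: output 3; order=[2,3]; indeg=(0,2,0,0,0)
step 3: output 0; order=[2,3,0]; indeg=(0,1,0,0,0)
step 4: output 4; order=[2,3,0,4]; indeg=(0,0,0,0,0)
step 5: output 1; order=[2,3,0,4,1]; indeg=(0,0,0,0,0)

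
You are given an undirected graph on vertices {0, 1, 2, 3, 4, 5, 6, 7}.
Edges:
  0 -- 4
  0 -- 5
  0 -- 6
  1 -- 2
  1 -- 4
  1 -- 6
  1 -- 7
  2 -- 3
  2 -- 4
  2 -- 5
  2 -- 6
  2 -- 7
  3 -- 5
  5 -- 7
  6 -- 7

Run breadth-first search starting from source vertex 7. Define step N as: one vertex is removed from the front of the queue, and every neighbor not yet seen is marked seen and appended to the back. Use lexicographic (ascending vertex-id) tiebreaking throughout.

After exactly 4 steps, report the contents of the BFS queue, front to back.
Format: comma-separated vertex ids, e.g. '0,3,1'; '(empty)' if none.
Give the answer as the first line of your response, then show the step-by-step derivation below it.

6,4,3,0

step 1: dequeue 7; queue=[1,2,5,6]; order=7
step 2: dequeue 1; queue=[2,5,6,4]; order=7,1
step 3: dequeue 2; queue=[5,6,4,3]; order=7,1,2
step 4: dequeue 5; queue=[6,4,3,0]; order=7,1,2,5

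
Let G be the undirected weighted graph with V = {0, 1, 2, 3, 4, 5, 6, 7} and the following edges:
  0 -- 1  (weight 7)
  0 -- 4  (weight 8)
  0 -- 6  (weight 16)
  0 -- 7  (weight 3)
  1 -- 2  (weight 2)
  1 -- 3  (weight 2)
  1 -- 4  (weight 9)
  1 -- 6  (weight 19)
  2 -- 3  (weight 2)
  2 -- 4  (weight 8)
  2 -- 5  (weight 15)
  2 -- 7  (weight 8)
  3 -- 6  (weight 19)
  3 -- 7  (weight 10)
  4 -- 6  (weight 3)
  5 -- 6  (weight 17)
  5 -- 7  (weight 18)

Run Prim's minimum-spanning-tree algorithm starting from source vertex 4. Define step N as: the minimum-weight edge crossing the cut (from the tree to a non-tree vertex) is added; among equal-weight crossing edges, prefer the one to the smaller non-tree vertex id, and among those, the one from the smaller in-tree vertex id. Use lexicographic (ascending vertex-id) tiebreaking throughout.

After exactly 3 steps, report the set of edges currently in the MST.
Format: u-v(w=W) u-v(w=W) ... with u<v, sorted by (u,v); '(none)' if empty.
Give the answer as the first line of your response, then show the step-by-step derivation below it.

0-4(w=8) 0-7(w=3) 4-6(w=3)

step 1: add edge 4-6 (w=3); MST = {4-6(w=3)}
step 2: add edge 0-4 (w=8); MST = {0-4(w=8) 4-6(w=3)}
step 3: add edge 0-7 (w=3); MST = {0-4(w=8) 0-7(w=3) 4-6(w=3)}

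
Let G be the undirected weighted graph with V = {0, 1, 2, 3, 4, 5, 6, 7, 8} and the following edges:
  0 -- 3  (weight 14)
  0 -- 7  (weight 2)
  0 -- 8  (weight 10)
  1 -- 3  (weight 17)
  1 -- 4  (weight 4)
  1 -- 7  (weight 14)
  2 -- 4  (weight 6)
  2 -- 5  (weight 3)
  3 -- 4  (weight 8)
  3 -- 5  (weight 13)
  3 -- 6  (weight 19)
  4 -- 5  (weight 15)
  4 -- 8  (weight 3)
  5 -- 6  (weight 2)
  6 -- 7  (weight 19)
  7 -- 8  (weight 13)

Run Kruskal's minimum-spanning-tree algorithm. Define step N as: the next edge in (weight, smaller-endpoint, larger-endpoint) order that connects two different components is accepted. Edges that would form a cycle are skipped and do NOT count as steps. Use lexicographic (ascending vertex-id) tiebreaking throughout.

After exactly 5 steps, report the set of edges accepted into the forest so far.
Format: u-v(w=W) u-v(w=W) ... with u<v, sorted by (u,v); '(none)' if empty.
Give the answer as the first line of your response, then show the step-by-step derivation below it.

0-7(w=2) 1-4(w=4) 2-5(w=3) 4-8(w=3) 5-6(w=2)

step 1: add edge 0-7 (w=2); MST = {0-7(w=2)}
step 2: add edge 5-6 (w=2); MST = {0-7(w=2) 5-6(w=2)}
step 3: add edge 2-5 (w=3); MST = {0-7(w=2) 2-5(w=3) 5-6(w=2)}
step 4: add edge 4-8 (w=3); MST = {0-7(w=2) 2-5(w=3) 4-8(w=3) 5-6(w=2)}
step 5: add edge 1-4 (w=4); MST = {0-7(w=2) 1-4(w=4) 2-5(w=3) 4-8(w=3) 5-6(w=2)}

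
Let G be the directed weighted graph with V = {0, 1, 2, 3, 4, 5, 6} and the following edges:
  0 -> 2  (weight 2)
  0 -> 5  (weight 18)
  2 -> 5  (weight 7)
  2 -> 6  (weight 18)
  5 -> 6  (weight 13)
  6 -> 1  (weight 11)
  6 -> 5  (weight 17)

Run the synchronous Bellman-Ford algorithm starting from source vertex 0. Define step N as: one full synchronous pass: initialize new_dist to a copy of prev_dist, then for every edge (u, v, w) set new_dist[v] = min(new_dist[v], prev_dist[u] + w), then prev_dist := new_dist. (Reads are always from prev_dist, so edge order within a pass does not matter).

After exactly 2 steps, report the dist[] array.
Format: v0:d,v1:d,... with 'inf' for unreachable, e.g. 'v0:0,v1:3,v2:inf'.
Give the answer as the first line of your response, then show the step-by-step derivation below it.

v0:0,v1:inf,v2:2,v3:inf,v4:inf,v5:9,v6:20

step 1: dist = v0:0,v1:inf,v2:2,v3:inf,v4:inf,v5:18,v6:inf
step 2: dist = v0:0,v1:inf,v2:2,v3:inf,v4:inf,v5:9,v6:20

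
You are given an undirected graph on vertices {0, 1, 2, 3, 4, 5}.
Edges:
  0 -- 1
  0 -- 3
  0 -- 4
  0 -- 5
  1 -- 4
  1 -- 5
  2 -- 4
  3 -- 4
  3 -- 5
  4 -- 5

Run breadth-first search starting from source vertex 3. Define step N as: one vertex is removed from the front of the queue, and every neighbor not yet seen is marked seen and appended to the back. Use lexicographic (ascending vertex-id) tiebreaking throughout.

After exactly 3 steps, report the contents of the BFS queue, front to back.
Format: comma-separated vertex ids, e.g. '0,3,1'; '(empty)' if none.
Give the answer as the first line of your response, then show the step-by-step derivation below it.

5,1,2

step 1: dequeue 3; queue=[0,4,5]; order=3
step 2: dequeue 0; queue=[4,5,1]; order=3,0
step 3: dequeue 4; queue=[5,1,2]; order=3,0,4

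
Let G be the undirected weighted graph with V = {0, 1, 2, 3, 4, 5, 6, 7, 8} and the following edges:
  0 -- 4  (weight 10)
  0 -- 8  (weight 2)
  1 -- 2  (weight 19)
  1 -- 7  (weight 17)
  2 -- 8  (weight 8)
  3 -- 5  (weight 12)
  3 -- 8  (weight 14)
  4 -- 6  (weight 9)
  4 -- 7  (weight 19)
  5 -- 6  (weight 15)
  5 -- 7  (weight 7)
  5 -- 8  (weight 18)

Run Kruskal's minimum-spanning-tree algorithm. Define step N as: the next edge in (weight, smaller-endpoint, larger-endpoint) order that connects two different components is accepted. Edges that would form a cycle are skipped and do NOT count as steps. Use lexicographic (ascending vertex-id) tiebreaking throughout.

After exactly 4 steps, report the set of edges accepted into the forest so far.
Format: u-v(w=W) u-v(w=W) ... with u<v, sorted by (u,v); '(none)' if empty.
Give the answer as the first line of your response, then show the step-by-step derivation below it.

0-8(w=2) 2-8(w=8) 4-6(w=9) 5-7(w=7)

step 1: add edge 0-8 (w=2); MST = {0-8(w=2)}
step 2: add edge 5-7 (w=7); MST = {0-8(w=2) 5-7(w=7)}
step 3: add edge 2-8 (w=8); MST = {0-8(w=2) 2-8(w=8) 5-7(w=7)}
step 4: add edge 4-6 (w=9); MST = {0-8(w=2) 2-8(w=8) 4-6(w=9) 5-7(w=7)}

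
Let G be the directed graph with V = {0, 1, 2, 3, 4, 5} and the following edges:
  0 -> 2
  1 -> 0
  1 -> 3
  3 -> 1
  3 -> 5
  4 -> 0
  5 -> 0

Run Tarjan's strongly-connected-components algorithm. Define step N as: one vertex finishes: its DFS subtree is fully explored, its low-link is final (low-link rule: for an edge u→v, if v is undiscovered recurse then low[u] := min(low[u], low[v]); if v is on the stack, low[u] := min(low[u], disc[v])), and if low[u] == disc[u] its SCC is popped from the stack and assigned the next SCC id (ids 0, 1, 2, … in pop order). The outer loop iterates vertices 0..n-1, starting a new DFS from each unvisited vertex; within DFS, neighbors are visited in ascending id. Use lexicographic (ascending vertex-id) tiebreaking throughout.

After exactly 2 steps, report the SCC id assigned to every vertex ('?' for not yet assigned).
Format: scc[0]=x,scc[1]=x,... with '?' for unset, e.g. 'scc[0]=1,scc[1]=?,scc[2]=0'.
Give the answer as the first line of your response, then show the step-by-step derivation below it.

scc[0]=1,scc[1]=?,scc[2]=0,scc[3]=?,scc[4]=?,scc[5]=?

step 1: low=(low[0]=0,low[1]=?,low[2]=1,low[3]=?,low[4]=?,low[5]=?); scc=(scc[0]=?,scc[1]=?,scc[2]=0,scc[3]=?,scc[4]=?,scc[5]=?)
step 2: low=(low[0]=0,low[1]=?,low[2]=1,low[3]=?,low[4]=?,low[5]=?); scc=(scc[0]=1,scc[1]=?,scc[2]=0,scc[3]=?,scc[4]=?,scc[5]=?)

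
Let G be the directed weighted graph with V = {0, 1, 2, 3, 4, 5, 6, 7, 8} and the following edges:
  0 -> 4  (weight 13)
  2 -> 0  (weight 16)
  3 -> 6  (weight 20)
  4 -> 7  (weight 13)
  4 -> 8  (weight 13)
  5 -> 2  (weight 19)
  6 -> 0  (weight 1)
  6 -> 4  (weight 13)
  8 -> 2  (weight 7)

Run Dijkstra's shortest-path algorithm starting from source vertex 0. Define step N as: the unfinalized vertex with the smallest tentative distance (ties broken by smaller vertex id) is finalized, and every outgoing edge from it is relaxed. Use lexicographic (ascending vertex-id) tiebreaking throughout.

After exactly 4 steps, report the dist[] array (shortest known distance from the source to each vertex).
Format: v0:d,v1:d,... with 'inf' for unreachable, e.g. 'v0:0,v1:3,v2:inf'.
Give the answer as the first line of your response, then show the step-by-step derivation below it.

v0:0,v1:inf,v2:33,v3:inf,v4:13,v5:inf,v6:inf,v7:26,v8:26

step 1: dist = v0:0,v1:inf,v2:inf,v3:inf,v4:13,v5:inf,v6:inf,v7:inf,v8:inf
step 2: dist = v0:0,v1:inf,v2:inf,v3:inf,v4:13,v5:inf,v6:inf,v7:26,v8:26
step 3: dist = v0:0,v1:inf,v2:inf,v3:inf,v4:13,v5:inf,v6:inf,v7:26,v8:26
step 4: dist = v0:0,v1:inf,v2:33,v3:inf,v4:13,v5:inf,v6:inf,v7:26,v8:26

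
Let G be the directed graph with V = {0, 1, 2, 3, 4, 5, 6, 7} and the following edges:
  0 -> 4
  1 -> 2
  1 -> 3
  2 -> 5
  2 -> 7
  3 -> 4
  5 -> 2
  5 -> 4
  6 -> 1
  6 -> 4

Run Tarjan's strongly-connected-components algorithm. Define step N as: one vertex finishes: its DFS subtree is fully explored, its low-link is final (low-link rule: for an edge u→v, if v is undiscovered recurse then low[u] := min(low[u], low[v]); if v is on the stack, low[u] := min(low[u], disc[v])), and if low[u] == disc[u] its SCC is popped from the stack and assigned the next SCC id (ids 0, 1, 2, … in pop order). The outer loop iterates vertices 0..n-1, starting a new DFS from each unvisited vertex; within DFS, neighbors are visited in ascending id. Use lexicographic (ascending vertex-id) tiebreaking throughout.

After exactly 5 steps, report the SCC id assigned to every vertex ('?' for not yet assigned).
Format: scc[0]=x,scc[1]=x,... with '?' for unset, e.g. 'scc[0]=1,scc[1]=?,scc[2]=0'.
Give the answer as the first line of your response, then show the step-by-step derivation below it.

scc[0]=1,scc[1]=?,scc[2]=3,scc[3]=?,scc[4]=0,scc[5]=3,scc[6]=?,scc[7]=2

step 1: low=(low[0]=0,low[1]=?,low[2]=?,low[3]=?,low[4]=1,low[5]=?,low[6]=?,low[7]=?); scc=(scc[0]=?,scc[1]=?,scc[2]=?,scc[3]=?,scc[4]=0,scc[5]=?,scc[6]=?,scc[7]=?)
step 2: low=(low[0]=0,low[1]=?,low[2]=?,low[3]=?,low[4]=1,low[5]=?,low[6]=?,low[7]=?); scc=(scc[0]=1,scc[1]=?,scc[2]=?,scc[3]=?,scc[4]=0,scc[5]=?,scc[6]=?,scc[7]=?)
step 3: low=(low[0]=0,low[1]=2,low[2]=3,low[3]=?,low[4]=1,low[5]=3,low[6]=?,low[7]=?); scc=(scc[0]=1,scc[1]=?,scc[2]=?,scc[3]=?,scc[4]=0,scc[5]=?,scc[6]=?,scc[7]=?)
step 4: low=(low[0]=0,low[1]=2,low[2]=3,low[3]=?,low[4]=1,low[5]=3,low[6]=?,low[7]=5); scc=(scc[0]=1,scc[1]=?,scc[2]=?,scc[3]=?,scc[4]=0,scc[5]=?,scc[6]=?,scc[7]=2)
step 5: low=(low[0]=0,low[1]=2,low[2]=3,low[3]=?,low[4]=1,low[5]=3,low[6]=?,low[7]=5); scc=(scc[0]=1,scc[1]=?,scc[2]=3,scc[3]=?,scc[4]=0,scc[5]=3,scc[6]=?,scc[7]=2)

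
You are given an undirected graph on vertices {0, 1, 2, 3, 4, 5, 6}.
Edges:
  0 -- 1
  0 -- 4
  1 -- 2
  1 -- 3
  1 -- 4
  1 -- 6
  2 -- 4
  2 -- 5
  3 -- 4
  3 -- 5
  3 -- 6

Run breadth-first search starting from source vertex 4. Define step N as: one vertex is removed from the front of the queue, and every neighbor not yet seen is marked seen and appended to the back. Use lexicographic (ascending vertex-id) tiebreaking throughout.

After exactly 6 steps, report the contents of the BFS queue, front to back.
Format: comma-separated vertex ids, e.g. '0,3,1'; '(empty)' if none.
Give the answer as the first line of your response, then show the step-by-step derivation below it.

5

step 1: dequeue 4; queue=[0,1,2,3]; order=4
step 2: dequeue 0; queue=[1,2,3]; order=4,0
step 3: dequeue 1; queue=[2,3,6]; order=4,0,1
step 4: dequeue 2; queue=[3,6,5]; order=4,0,1,2
step 5: dequeue 3; queue=[6,5]; order=4,0,1,2,3
step 6: dequeue 6; queue=[5]; order=4,0,1,2,3,6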